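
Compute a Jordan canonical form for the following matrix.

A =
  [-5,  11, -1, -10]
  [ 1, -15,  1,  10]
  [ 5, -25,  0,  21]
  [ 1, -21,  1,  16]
J_1(-4) ⊕ J_2(-3) ⊕ J_1(6)

The characteristic polynomial is
  det(x·I − A) = x^4 + 4*x^3 - 27*x^2 - 162*x - 216 = (x - 6)*(x + 3)^2*(x + 4)

Eigenvalues and multiplicities (the geometric multiplicity of λ is n − rank(A − λI), which equals the number of Jordan blocks for λ):
  λ = -4: algebraic multiplicity = 1, geometric multiplicity = 1
  λ = -3: algebraic multiplicity = 2, geometric multiplicity = 1
  λ = 6: algebraic multiplicity = 1, geometric multiplicity = 1

Determining the block sizes for each eigenvalue:
  λ = -4: one block (gm = 1), so the single block has size am = 1 → block sizes [1]
  λ = -3: one block (gm = 1), so the single block has size am = 2 → block sizes [2]
  λ = 6: one block (gm = 1), so the single block has size am = 1 → block sizes [1]

Assembling the blocks gives a Jordan form
J =
  [-4,  0,  0, 0]
  [ 0, -3,  1, 0]
  [ 0,  0, -3, 0]
  [ 0,  0,  0, 6]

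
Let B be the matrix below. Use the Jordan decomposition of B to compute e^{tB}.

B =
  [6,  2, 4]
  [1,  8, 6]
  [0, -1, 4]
e^{tB} =
  [t^2*exp(6*t) + exp(6*t), 2*t*exp(6*t), 2*t^2*exp(6*t) + 4*t*exp(6*t)]
  [t^2*exp(6*t) + t*exp(6*t), 2*t*exp(6*t) + exp(6*t), 2*t^2*exp(6*t) + 6*t*exp(6*t)]
  [-t^2*exp(6*t)/2, -t*exp(6*t), -t^2*exp(6*t) - 2*t*exp(6*t) + exp(6*t)]

Strategy: write B = P · J · P⁻¹ where J is a Jordan canonical form, so e^{tB} = P · e^{tJ} · P⁻¹, and e^{tJ} can be computed block-by-block.

B has Jordan form
J =
  [6, 1, 0]
  [0, 6, 1]
  [0, 0, 6]
(up to reordering of blocks).

Per-block formulas:
  For a 3×3 Jordan block J_3(6): exp(t · J_3(6)) = e^(6t)·(I + t·N + (t^2/2)·N^2), where N is the 3×3 nilpotent shift.

After assembling e^{tJ} and conjugating by P, we get:

e^{tB} =
  [t^2*exp(6*t) + exp(6*t), 2*t*exp(6*t), 2*t^2*exp(6*t) + 4*t*exp(6*t)]
  [t^2*exp(6*t) + t*exp(6*t), 2*t*exp(6*t) + exp(6*t), 2*t^2*exp(6*t) + 6*t*exp(6*t)]
  [-t^2*exp(6*t)/2, -t*exp(6*t), -t^2*exp(6*t) - 2*t*exp(6*t) + exp(6*t)]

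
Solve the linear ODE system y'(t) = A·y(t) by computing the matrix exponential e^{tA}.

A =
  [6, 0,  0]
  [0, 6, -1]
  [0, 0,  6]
e^{tA} =
  [exp(6*t), 0, 0]
  [0, exp(6*t), -t*exp(6*t)]
  [0, 0, exp(6*t)]

Strategy: write A = P · J · P⁻¹ where J is a Jordan canonical form, so e^{tA} = P · e^{tJ} · P⁻¹, and e^{tJ} can be computed block-by-block.

A has Jordan form
J =
  [6, 1, 0]
  [0, 6, 0]
  [0, 0, 6]
(up to reordering of blocks).

Per-block formulas:
  For a 2×2 Jordan block J_2(6): exp(t · J_2(6)) = e^(6t)·(I + t·N), where N is the 2×2 nilpotent shift.
  For a 1×1 block at λ = 6: exp(t · [6]) = [e^(6t)].

After assembling e^{tJ} and conjugating by P, we get:

e^{tA} =
  [exp(6*t), 0, 0]
  [0, exp(6*t), -t*exp(6*t)]
  [0, 0, exp(6*t)]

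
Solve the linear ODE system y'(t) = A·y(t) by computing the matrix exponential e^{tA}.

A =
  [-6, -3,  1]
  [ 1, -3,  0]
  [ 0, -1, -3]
e^{tA} =
  [t^2*exp(-4*t)/2 - 2*t*exp(-4*t) + exp(-4*t), t^2*exp(-4*t) - 3*t*exp(-4*t), -t^2*exp(-4*t)/2 + t*exp(-4*t)]
  [-t^2*exp(-4*t)/2 + t*exp(-4*t), -t^2*exp(-4*t) + t*exp(-4*t) + exp(-4*t), t^2*exp(-4*t)/2]
  [-t^2*exp(-4*t)/2, -t^2*exp(-4*t) - t*exp(-4*t), t^2*exp(-4*t)/2 + t*exp(-4*t) + exp(-4*t)]

Strategy: write A = P · J · P⁻¹ where J is a Jordan canonical form, so e^{tA} = P · e^{tJ} · P⁻¹, and e^{tJ} can be computed block-by-block.

A has Jordan form
J =
  [-4,  1,  0]
  [ 0, -4,  1]
  [ 0,  0, -4]
(up to reordering of blocks).

Per-block formulas:
  For a 3×3 Jordan block J_3(-4): exp(t · J_3(-4)) = e^(-4t)·(I + t·N + (t^2/2)·N^2), where N is the 3×3 nilpotent shift.

After assembling e^{tJ} and conjugating by P, we get:

e^{tA} =
  [t^2*exp(-4*t)/2 - 2*t*exp(-4*t) + exp(-4*t), t^2*exp(-4*t) - 3*t*exp(-4*t), -t^2*exp(-4*t)/2 + t*exp(-4*t)]
  [-t^2*exp(-4*t)/2 + t*exp(-4*t), -t^2*exp(-4*t) + t*exp(-4*t) + exp(-4*t), t^2*exp(-4*t)/2]
  [-t^2*exp(-4*t)/2, -t^2*exp(-4*t) - t*exp(-4*t), t^2*exp(-4*t)/2 + t*exp(-4*t) + exp(-4*t)]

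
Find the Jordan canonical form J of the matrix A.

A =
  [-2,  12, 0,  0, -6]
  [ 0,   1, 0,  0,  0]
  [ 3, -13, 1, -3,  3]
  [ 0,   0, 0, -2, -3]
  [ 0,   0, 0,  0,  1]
J_1(-2) ⊕ J_1(-2) ⊕ J_2(1) ⊕ J_1(1)

The characteristic polynomial is
  det(x·I − A) = x^5 + x^4 - 5*x^3 - x^2 + 8*x - 4 = (x - 1)^3*(x + 2)^2

Eigenvalues and multiplicities (the geometric multiplicity of λ is n − rank(A − λI), which equals the number of Jordan blocks for λ):
  λ = -2: algebraic multiplicity = 2, geometric multiplicity = 2
  λ = 1: algebraic multiplicity = 3, geometric multiplicity = 2

Determining the block sizes for each eigenvalue:
  λ = -2: gm = am = 2, so every block has size 1 → block sizes [1, 1]
  λ = 1: 2 blocks summing to 3 forces exactly one block of size 2 and the rest size 1 → block sizes [2, 1]

Assembling the blocks gives a Jordan form
J =
  [-2,  0, 0, 0, 0]
  [ 0, -2, 0, 0, 0]
  [ 0,  0, 1, 1, 0]
  [ 0,  0, 0, 1, 0]
  [ 0,  0, 0, 0, 1]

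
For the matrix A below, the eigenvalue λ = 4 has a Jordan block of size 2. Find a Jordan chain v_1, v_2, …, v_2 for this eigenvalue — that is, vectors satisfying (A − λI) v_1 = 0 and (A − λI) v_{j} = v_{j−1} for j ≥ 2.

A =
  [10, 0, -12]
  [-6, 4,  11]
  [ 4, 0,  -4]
A Jordan chain for λ = 4 of length 2:
v_1 = (0, -1, 0)ᵀ
v_2 = (2, 0, 1)ᵀ

Let N = A − (4)·I. We want v_2 with N^2 v_2 = 0 but N^1 v_2 ≠ 0; then v_{j-1} := N · v_j for j = 2, …, 2.

Pick v_2 = (2, 0, 1)ᵀ.
Then v_1 = N · v_2 = (0, -1, 0)ᵀ.

Sanity check: (A − (4)·I) v_1 = (0, 0, 0)ᵀ = 0. ✓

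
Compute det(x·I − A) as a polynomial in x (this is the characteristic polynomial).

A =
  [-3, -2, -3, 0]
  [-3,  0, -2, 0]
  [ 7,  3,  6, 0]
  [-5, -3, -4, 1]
x^4 - 4*x^3 + 6*x^2 - 4*x + 1

Expanding det(x·I − A) (e.g. by cofactor expansion or by noting that A is similar to its Jordan form J, which has the same characteristic polynomial as A) gives
  χ_A(x) = x^4 - 4*x^3 + 6*x^2 - 4*x + 1
which factors as (x - 1)^4. The eigenvalues (with algebraic multiplicities) are λ = 1 with multiplicity 4.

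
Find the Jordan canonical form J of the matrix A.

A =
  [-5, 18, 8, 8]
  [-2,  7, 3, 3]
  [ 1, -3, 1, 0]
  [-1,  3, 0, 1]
J_3(1) ⊕ J_1(1)

The characteristic polynomial is
  det(x·I − A) = x^4 - 4*x^3 + 6*x^2 - 4*x + 1 = (x - 1)^4

Eigenvalues and multiplicities (the geometric multiplicity of λ is n − rank(A − λI), which equals the number of Jordan blocks for λ):
  λ = 1: algebraic multiplicity = 4, geometric multiplicity = 2

Determining the block sizes for each eigenvalue:
  λ = 1: with am = 4 and gm = 2, the partition is not yet determined (e.g. several partitions of 4 into 2 parts exist). Let N = A − (1)·I. Computing rank(N^1) = 2, rank(N^2) = 1, rank(N^3) = 0; the number of blocks of size ≥ j is rank(N^{j−1}) − rank(N^j), giving [2, 1, 1]. So we have 1 block(s) of size 3, 1 block(s) of size 1 → block sizes [3, 1]

Assembling the blocks gives a Jordan form
J =
  [1, 1, 0, 0]
  [0, 1, 1, 0]
  [0, 0, 1, 0]
  [0, 0, 0, 1]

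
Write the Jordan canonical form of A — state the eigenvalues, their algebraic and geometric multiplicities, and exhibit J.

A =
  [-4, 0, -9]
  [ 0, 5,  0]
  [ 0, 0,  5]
J_1(-4) ⊕ J_1(5) ⊕ J_1(5)

The characteristic polynomial is
  det(x·I − A) = x^3 - 6*x^2 - 15*x + 100 = (x - 5)^2*(x + 4)

Eigenvalues and multiplicities (the geometric multiplicity of λ is n − rank(A − λI), which equals the number of Jordan blocks for λ):
  λ = -4: algebraic multiplicity = 1, geometric multiplicity = 1
  λ = 5: algebraic multiplicity = 2, geometric multiplicity = 2

Determining the block sizes for each eigenvalue:
  λ = -4: one block (gm = 1), so the single block has size am = 1 → block sizes [1]
  λ = 5: gm = am = 2, so every block has size 1 → block sizes [1, 1]

Assembling the blocks gives a Jordan form
J =
  [-4, 0, 0]
  [ 0, 5, 0]
  [ 0, 0, 5]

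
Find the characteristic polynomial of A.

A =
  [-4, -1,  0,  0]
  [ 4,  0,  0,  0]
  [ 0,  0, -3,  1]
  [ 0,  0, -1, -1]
x^4 + 8*x^3 + 24*x^2 + 32*x + 16

Expanding det(x·I − A) (e.g. by cofactor expansion or by noting that A is similar to its Jordan form J, which has the same characteristic polynomial as A) gives
  χ_A(x) = x^4 + 8*x^3 + 24*x^2 + 32*x + 16
which factors as (x + 2)^4. The eigenvalues (with algebraic multiplicities) are λ = -2 with multiplicity 4.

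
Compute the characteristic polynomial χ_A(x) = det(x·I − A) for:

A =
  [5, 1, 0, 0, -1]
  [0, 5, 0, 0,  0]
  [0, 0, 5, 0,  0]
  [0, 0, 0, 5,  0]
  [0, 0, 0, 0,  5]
x^5 - 25*x^4 + 250*x^3 - 1250*x^2 + 3125*x - 3125

Expanding det(x·I − A) (e.g. by cofactor expansion or by noting that A is similar to its Jordan form J, which has the same characteristic polynomial as A) gives
  χ_A(x) = x^5 - 25*x^4 + 250*x^3 - 1250*x^2 + 3125*x - 3125
which factors as (x - 5)^5. The eigenvalues (with algebraic multiplicities) are λ = 5 with multiplicity 5.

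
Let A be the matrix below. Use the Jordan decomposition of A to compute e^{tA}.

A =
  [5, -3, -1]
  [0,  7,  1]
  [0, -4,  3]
e^{tA} =
  [exp(5*t), -t^2*exp(5*t) - 3*t*exp(5*t), -t^2*exp(5*t)/2 - t*exp(5*t)]
  [0, 2*t*exp(5*t) + exp(5*t), t*exp(5*t)]
  [0, -4*t*exp(5*t), -2*t*exp(5*t) + exp(5*t)]

Strategy: write A = P · J · P⁻¹ where J is a Jordan canonical form, so e^{tA} = P · e^{tJ} · P⁻¹, and e^{tJ} can be computed block-by-block.

A has Jordan form
J =
  [5, 1, 0]
  [0, 5, 1]
  [0, 0, 5]
(up to reordering of blocks).

Per-block formulas:
  For a 3×3 Jordan block J_3(5): exp(t · J_3(5)) = e^(5t)·(I + t·N + (t^2/2)·N^2), where N is the 3×3 nilpotent shift.

After assembling e^{tJ} and conjugating by P, we get:

e^{tA} =
  [exp(5*t), -t^2*exp(5*t) - 3*t*exp(5*t), -t^2*exp(5*t)/2 - t*exp(5*t)]
  [0, 2*t*exp(5*t) + exp(5*t), t*exp(5*t)]
  [0, -4*t*exp(5*t), -2*t*exp(5*t) + exp(5*t)]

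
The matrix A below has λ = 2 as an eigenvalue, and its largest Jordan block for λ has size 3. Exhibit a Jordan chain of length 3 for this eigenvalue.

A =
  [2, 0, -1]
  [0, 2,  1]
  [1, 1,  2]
A Jordan chain for λ = 2 of length 3:
v_1 = (-1, 1, 0)ᵀ
v_2 = (0, 0, 1)ᵀ
v_3 = (1, 0, 0)ᵀ

Let N = A − (2)·I. We want v_3 with N^3 v_3 = 0 but N^2 v_3 ≠ 0; then v_{j-1} := N · v_j for j = 3, …, 2.

Pick v_3 = (1, 0, 0)ᵀ.
Then v_2 = N · v_3 = (0, 0, 1)ᵀ.
Then v_1 = N · v_2 = (-1, 1, 0)ᵀ.

Sanity check: (A − (2)·I) v_1 = (0, 0, 0)ᵀ = 0. ✓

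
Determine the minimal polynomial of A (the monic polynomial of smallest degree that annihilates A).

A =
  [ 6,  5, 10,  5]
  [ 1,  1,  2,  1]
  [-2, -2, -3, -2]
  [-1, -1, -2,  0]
x^3 - 3*x^2 + 3*x - 1

The characteristic polynomial is χ_A(x) = (x - 1)^4, so the eigenvalues are known. The minimal polynomial is
  m_A(x) = Π_λ (x − λ)^{k_λ}
where k_λ is the size of the *largest* Jordan block for λ (equivalently, the smallest k with (A − λI)^k v = 0 for every generalised eigenvector v of λ).

  λ = 1: largest Jordan block has size 3, contributing (x − 1)^3

So m_A(x) = (x - 1)^3 = x^3 - 3*x^2 + 3*x - 1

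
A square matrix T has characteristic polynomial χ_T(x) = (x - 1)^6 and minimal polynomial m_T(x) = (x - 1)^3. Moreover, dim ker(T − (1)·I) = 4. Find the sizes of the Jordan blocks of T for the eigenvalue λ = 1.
Block sizes for λ = 1: [3, 1, 1, 1]

Step 1 — from the characteristic polynomial, algebraic multiplicity of λ = 1 is 6. From dim ker(T − (1)·I) = 4, there are exactly 4 Jordan blocks for λ = 1.
Step 2 — from the minimal polynomial, the factor (x − 1)^3 tells us the largest block for λ = 1 has size 3.
Step 3 — with total size 6, 4 blocks, and largest block 3, the block sizes (in nonincreasing order) are [3, 1, 1, 1].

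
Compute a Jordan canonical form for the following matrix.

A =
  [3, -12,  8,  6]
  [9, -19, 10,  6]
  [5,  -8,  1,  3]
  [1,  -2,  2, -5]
J_3(-5) ⊕ J_1(-5)

The characteristic polynomial is
  det(x·I − A) = x^4 + 20*x^3 + 150*x^2 + 500*x + 625 = (x + 5)^4

Eigenvalues and multiplicities (the geometric multiplicity of λ is n − rank(A − λI), which equals the number of Jordan blocks for λ):
  λ = -5: algebraic multiplicity = 4, geometric multiplicity = 2

Determining the block sizes for each eigenvalue:
  λ = -5: with am = 4 and gm = 2, the partition is not yet determined (e.g. several partitions of 4 into 2 parts exist). Let N = A − (-5)·I. Computing rank(N^1) = 2, rank(N^2) = 1, rank(N^3) = 0; the number of blocks of size ≥ j is rank(N^{j−1}) − rank(N^j), giving [2, 1, 1]. So we have 1 block(s) of size 3, 1 block(s) of size 1 → block sizes [3, 1]

Assembling the blocks gives a Jordan form
J =
  [-5,  1,  0,  0]
  [ 0, -5,  1,  0]
  [ 0,  0, -5,  0]
  [ 0,  0,  0, -5]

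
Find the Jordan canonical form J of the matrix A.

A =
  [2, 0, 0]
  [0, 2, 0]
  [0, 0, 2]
J_1(2) ⊕ J_1(2) ⊕ J_1(2)

The characteristic polynomial is
  det(x·I − A) = x^3 - 6*x^2 + 12*x - 8 = (x - 2)^3

Eigenvalues and multiplicities (the geometric multiplicity of λ is n − rank(A − λI), which equals the number of Jordan blocks for λ):
  λ = 2: algebraic multiplicity = 3, geometric multiplicity = 3

Determining the block sizes for each eigenvalue:
  λ = 2: gm = am = 3, so every block has size 1 → block sizes [1, 1, 1]

Assembling the blocks gives a Jordan form
J =
  [2, 0, 0]
  [0, 2, 0]
  [0, 0, 2]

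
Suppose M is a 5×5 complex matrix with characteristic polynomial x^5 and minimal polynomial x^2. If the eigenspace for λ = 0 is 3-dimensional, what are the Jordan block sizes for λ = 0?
Block sizes for λ = 0: [2, 2, 1]

Step 1 — from the characteristic polynomial, algebraic multiplicity of λ = 0 is 5. From dim ker(M − (0)·I) = 3, there are exactly 3 Jordan blocks for λ = 0.
Step 2 — from the minimal polynomial, the factor (x − 0)^2 tells us the largest block for λ = 0 has size 2.
Step 3 — with total size 5, 3 blocks, and largest block 2, the block sizes (in nonincreasing order) are [2, 2, 1].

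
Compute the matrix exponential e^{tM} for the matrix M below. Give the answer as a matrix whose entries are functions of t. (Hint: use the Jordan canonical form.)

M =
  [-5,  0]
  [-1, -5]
e^{tM} =
  [exp(-5*t), 0]
  [-t*exp(-5*t), exp(-5*t)]

Strategy: write M = P · J · P⁻¹ where J is a Jordan canonical form, so e^{tM} = P · e^{tJ} · P⁻¹, and e^{tJ} can be computed block-by-block.

M has Jordan form
J =
  [-5,  1]
  [ 0, -5]
(up to reordering of blocks).

Per-block formulas:
  For a 2×2 Jordan block J_2(-5): exp(t · J_2(-5)) = e^(-5t)·(I + t·N), where N is the 2×2 nilpotent shift.

After assembling e^{tJ} and conjugating by P, we get:

e^{tM} =
  [exp(-5*t), 0]
  [-t*exp(-5*t), exp(-5*t)]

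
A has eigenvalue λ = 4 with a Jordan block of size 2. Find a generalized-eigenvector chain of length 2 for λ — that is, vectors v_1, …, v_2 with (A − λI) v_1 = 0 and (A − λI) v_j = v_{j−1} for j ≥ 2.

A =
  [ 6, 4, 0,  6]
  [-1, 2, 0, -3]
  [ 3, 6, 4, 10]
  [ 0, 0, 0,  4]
A Jordan chain for λ = 4 of length 2:
v_1 = (2, -1, 3, 0)ᵀ
v_2 = (1, 0, 0, 0)ᵀ

Let N = A − (4)·I. We want v_2 with N^2 v_2 = 0 but N^1 v_2 ≠ 0; then v_{j-1} := N · v_j for j = 2, …, 2.

Pick v_2 = (1, 0, 0, 0)ᵀ.
Then v_1 = N · v_2 = (2, -1, 3, 0)ᵀ.

Sanity check: (A − (4)·I) v_1 = (0, 0, 0, 0)ᵀ = 0. ✓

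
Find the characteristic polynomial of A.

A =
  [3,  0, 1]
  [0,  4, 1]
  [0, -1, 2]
x^3 - 9*x^2 + 27*x - 27

Expanding det(x·I − A) (e.g. by cofactor expansion or by noting that A is similar to its Jordan form J, which has the same characteristic polynomial as A) gives
  χ_A(x) = x^3 - 9*x^2 + 27*x - 27
which factors as (x - 3)^3. The eigenvalues (with algebraic multiplicities) are λ = 3 with multiplicity 3.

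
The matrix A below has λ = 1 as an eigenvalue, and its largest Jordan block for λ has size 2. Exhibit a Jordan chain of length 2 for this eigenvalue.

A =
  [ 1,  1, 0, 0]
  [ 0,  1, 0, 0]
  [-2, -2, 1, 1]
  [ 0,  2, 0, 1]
A Jordan chain for λ = 1 of length 2:
v_1 = (0, 0, -2, 0)ᵀ
v_2 = (1, 0, 0, 0)ᵀ

Let N = A − (1)·I. We want v_2 with N^2 v_2 = 0 but N^1 v_2 ≠ 0; then v_{j-1} := N · v_j for j = 2, …, 2.

Pick v_2 = (1, 0, 0, 0)ᵀ.
Then v_1 = N · v_2 = (0, 0, -2, 0)ᵀ.

Sanity check: (A − (1)·I) v_1 = (0, 0, 0, 0)ᵀ = 0. ✓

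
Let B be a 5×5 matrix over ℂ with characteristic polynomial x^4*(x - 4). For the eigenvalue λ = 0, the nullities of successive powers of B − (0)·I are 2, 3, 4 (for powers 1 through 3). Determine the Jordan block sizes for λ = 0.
Block sizes for λ = 0: [3, 1]

From the dimensions of kernels of powers, the number of Jordan blocks of size at least j is d_j − d_{j−1} where d_j = dim ker(N^j) (with d_0 = 0). Computing the differences gives [2, 1, 1].
The number of blocks of size exactly k is (#blocks of size ≥ k) − (#blocks of size ≥ k + 1), so the partition is: 1 block(s) of size 1, 1 block(s) of size 3.
In nonincreasing order the block sizes are [3, 1].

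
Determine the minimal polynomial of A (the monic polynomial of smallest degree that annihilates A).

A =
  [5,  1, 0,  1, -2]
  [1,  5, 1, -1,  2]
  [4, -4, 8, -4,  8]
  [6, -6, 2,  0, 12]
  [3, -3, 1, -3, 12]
x^3 - 18*x^2 + 108*x - 216

The characteristic polynomial is χ_A(x) = (x - 6)^5, so the eigenvalues are known. The minimal polynomial is
  m_A(x) = Π_λ (x − λ)^{k_λ}
where k_λ is the size of the *largest* Jordan block for λ (equivalently, the smallest k with (A − λI)^k v = 0 for every generalised eigenvector v of λ).

  λ = 6: largest Jordan block has size 3, contributing (x − 6)^3

So m_A(x) = (x - 6)^3 = x^3 - 18*x^2 + 108*x - 216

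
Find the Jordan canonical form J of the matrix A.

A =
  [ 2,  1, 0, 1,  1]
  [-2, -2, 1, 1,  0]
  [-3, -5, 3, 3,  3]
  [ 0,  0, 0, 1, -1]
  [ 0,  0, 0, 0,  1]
J_3(1) ⊕ J_2(1)

The characteristic polynomial is
  det(x·I − A) = x^5 - 5*x^4 + 10*x^3 - 10*x^2 + 5*x - 1 = (x - 1)^5

Eigenvalues and multiplicities (the geometric multiplicity of λ is n − rank(A − λI), which equals the number of Jordan blocks for λ):
  λ = 1: algebraic multiplicity = 5, geometric multiplicity = 2

Determining the block sizes for each eigenvalue:
  λ = 1: with am = 5 and gm = 2, the partition is not yet determined (e.g. several partitions of 5 into 2 parts exist). Let N = A − (1)·I. Computing rank(N^1) = 3, rank(N^2) = 1, rank(N^3) = 0; the number of blocks of size ≥ j is rank(N^{j−1}) − rank(N^j), giving [2, 2, 1]. So we have 1 block(s) of size 3, 1 block(s) of size 2 → block sizes [3, 2]

Assembling the blocks gives a Jordan form
J =
  [1, 1, 0, 0, 0]
  [0, 1, 1, 0, 0]
  [0, 0, 1, 0, 0]
  [0, 0, 0, 1, 1]
  [0, 0, 0, 0, 1]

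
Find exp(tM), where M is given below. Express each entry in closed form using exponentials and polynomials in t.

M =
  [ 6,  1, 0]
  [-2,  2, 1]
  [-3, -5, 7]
e^{tM} =
  [-t^2*exp(5*t)/2 + t*exp(5*t) + exp(5*t), -t^2*exp(5*t) + t*exp(5*t), t^2*exp(5*t)/2]
  [t^2*exp(5*t)/2 - 2*t*exp(5*t), t^2*exp(5*t) - 3*t*exp(5*t) + exp(5*t), -t^2*exp(5*t)/2 + t*exp(5*t)]
  [t^2*exp(5*t)/2 - 3*t*exp(5*t), t^2*exp(5*t) - 5*t*exp(5*t), -t^2*exp(5*t)/2 + 2*t*exp(5*t) + exp(5*t)]

Strategy: write M = P · J · P⁻¹ where J is a Jordan canonical form, so e^{tM} = P · e^{tJ} · P⁻¹, and e^{tJ} can be computed block-by-block.

M has Jordan form
J =
  [5, 1, 0]
  [0, 5, 1]
  [0, 0, 5]
(up to reordering of blocks).

Per-block formulas:
  For a 3×3 Jordan block J_3(5): exp(t · J_3(5)) = e^(5t)·(I + t·N + (t^2/2)·N^2), where N is the 3×3 nilpotent shift.

After assembling e^{tJ} and conjugating by P, we get:

e^{tM} =
  [-t^2*exp(5*t)/2 + t*exp(5*t) + exp(5*t), -t^2*exp(5*t) + t*exp(5*t), t^2*exp(5*t)/2]
  [t^2*exp(5*t)/2 - 2*t*exp(5*t), t^2*exp(5*t) - 3*t*exp(5*t) + exp(5*t), -t^2*exp(5*t)/2 + t*exp(5*t)]
  [t^2*exp(5*t)/2 - 3*t*exp(5*t), t^2*exp(5*t) - 5*t*exp(5*t), -t^2*exp(5*t)/2 + 2*t*exp(5*t) + exp(5*t)]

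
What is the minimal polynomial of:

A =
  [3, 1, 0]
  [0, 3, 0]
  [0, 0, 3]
x^2 - 6*x + 9

The characteristic polynomial is χ_A(x) = (x - 3)^3, so the eigenvalues are known. The minimal polynomial is
  m_A(x) = Π_λ (x − λ)^{k_λ}
where k_λ is the size of the *largest* Jordan block for λ (equivalently, the smallest k with (A − λI)^k v = 0 for every generalised eigenvector v of λ).

  λ = 3: largest Jordan block has size 2, contributing (x − 3)^2

So m_A(x) = (x - 3)^2 = x^2 - 6*x + 9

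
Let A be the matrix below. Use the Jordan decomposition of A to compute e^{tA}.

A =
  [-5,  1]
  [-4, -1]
e^{tA} =
  [-2*t*exp(-3*t) + exp(-3*t), t*exp(-3*t)]
  [-4*t*exp(-3*t), 2*t*exp(-3*t) + exp(-3*t)]

Strategy: write A = P · J · P⁻¹ where J is a Jordan canonical form, so e^{tA} = P · e^{tJ} · P⁻¹, and e^{tJ} can be computed block-by-block.

A has Jordan form
J =
  [-3,  1]
  [ 0, -3]
(up to reordering of blocks).

Per-block formulas:
  For a 2×2 Jordan block J_2(-3): exp(t · J_2(-3)) = e^(-3t)·(I + t·N), where N is the 2×2 nilpotent shift.

After assembling e^{tJ} and conjugating by P, we get:

e^{tA} =
  [-2*t*exp(-3*t) + exp(-3*t), t*exp(-3*t)]
  [-4*t*exp(-3*t), 2*t*exp(-3*t) + exp(-3*t)]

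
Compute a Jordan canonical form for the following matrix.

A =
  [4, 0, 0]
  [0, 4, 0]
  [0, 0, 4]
J_1(4) ⊕ J_1(4) ⊕ J_1(4)

The characteristic polynomial is
  det(x·I − A) = x^3 - 12*x^2 + 48*x - 64 = (x - 4)^3

Eigenvalues and multiplicities (the geometric multiplicity of λ is n − rank(A − λI), which equals the number of Jordan blocks for λ):
  λ = 4: algebraic multiplicity = 3, geometric multiplicity = 3

Determining the block sizes for each eigenvalue:
  λ = 4: gm = am = 3, so every block has size 1 → block sizes [1, 1, 1]

Assembling the blocks gives a Jordan form
J =
  [4, 0, 0]
  [0, 4, 0]
  [0, 0, 4]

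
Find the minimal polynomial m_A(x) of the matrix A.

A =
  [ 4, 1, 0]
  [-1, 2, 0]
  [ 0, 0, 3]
x^2 - 6*x + 9

The characteristic polynomial is χ_A(x) = (x - 3)^3, so the eigenvalues are known. The minimal polynomial is
  m_A(x) = Π_λ (x − λ)^{k_λ}
where k_λ is the size of the *largest* Jordan block for λ (equivalently, the smallest k with (A − λI)^k v = 0 for every generalised eigenvector v of λ).

  λ = 3: largest Jordan block has size 2, contributing (x − 3)^2

So m_A(x) = (x - 3)^2 = x^2 - 6*x + 9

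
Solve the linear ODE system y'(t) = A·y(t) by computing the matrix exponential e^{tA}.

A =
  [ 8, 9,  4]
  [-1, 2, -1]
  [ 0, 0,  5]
e^{tA} =
  [3*t*exp(5*t) + exp(5*t), 9*t*exp(5*t), 3*t^2*exp(5*t)/2 + 4*t*exp(5*t)]
  [-t*exp(5*t), -3*t*exp(5*t) + exp(5*t), -t^2*exp(5*t)/2 - t*exp(5*t)]
  [0, 0, exp(5*t)]

Strategy: write A = P · J · P⁻¹ where J is a Jordan canonical form, so e^{tA} = P · e^{tJ} · P⁻¹, and e^{tJ} can be computed block-by-block.

A has Jordan form
J =
  [5, 1, 0]
  [0, 5, 1]
  [0, 0, 5]
(up to reordering of blocks).

Per-block formulas:
  For a 3×3 Jordan block J_3(5): exp(t · J_3(5)) = e^(5t)·(I + t·N + (t^2/2)·N^2), where N is the 3×3 nilpotent shift.

After assembling e^{tJ} and conjugating by P, we get:

e^{tA} =
  [3*t*exp(5*t) + exp(5*t), 9*t*exp(5*t), 3*t^2*exp(5*t)/2 + 4*t*exp(5*t)]
  [-t*exp(5*t), -3*t*exp(5*t) + exp(5*t), -t^2*exp(5*t)/2 - t*exp(5*t)]
  [0, 0, exp(5*t)]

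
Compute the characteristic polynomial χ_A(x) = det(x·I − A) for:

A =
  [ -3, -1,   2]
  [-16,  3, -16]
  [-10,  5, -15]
x^3 + 15*x^2 + 75*x + 125

Expanding det(x·I − A) (e.g. by cofactor expansion or by noting that A is similar to its Jordan form J, which has the same characteristic polynomial as A) gives
  χ_A(x) = x^3 + 15*x^2 + 75*x + 125
which factors as (x + 5)^3. The eigenvalues (with algebraic multiplicities) are λ = -5 with multiplicity 3.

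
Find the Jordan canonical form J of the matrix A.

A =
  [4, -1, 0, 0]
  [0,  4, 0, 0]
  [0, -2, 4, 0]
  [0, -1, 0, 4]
J_2(4) ⊕ J_1(4) ⊕ J_1(4)

The characteristic polynomial is
  det(x·I − A) = x^4 - 16*x^3 + 96*x^2 - 256*x + 256 = (x - 4)^4

Eigenvalues and multiplicities (the geometric multiplicity of λ is n − rank(A − λI), which equals the number of Jordan blocks for λ):
  λ = 4: algebraic multiplicity = 4, geometric multiplicity = 3

Determining the block sizes for each eigenvalue:
  λ = 4: 3 blocks summing to 4 forces exactly one block of size 2 and the rest size 1 → block sizes [2, 1, 1]

Assembling the blocks gives a Jordan form
J =
  [4, 1, 0, 0]
  [0, 4, 0, 0]
  [0, 0, 4, 0]
  [0, 0, 0, 4]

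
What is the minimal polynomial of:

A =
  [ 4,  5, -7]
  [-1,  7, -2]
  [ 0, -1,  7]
x^3 - 18*x^2 + 108*x - 216

The characteristic polynomial is χ_A(x) = (x - 6)^3, so the eigenvalues are known. The minimal polynomial is
  m_A(x) = Π_λ (x − λ)^{k_λ}
where k_λ is the size of the *largest* Jordan block for λ (equivalently, the smallest k with (A − λI)^k v = 0 for every generalised eigenvector v of λ).

  λ = 6: largest Jordan block has size 3, contributing (x − 6)^3

So m_A(x) = (x - 6)^3 = x^3 - 18*x^2 + 108*x - 216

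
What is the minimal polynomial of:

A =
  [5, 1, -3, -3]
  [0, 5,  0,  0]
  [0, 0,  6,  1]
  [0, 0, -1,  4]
x^2 - 10*x + 25

The characteristic polynomial is χ_A(x) = (x - 5)^4, so the eigenvalues are known. The minimal polynomial is
  m_A(x) = Π_λ (x − λ)^{k_λ}
where k_λ is the size of the *largest* Jordan block for λ (equivalently, the smallest k with (A − λI)^k v = 0 for every generalised eigenvector v of λ).

  λ = 5: largest Jordan block has size 2, contributing (x − 5)^2

So m_A(x) = (x - 5)^2 = x^2 - 10*x + 25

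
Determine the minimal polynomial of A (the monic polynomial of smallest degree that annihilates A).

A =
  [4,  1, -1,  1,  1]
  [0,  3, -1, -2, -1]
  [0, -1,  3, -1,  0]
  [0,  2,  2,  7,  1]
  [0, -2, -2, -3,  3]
x^3 - 12*x^2 + 48*x - 64

The characteristic polynomial is χ_A(x) = (x - 4)^5, so the eigenvalues are known. The minimal polynomial is
  m_A(x) = Π_λ (x − λ)^{k_λ}
where k_λ is the size of the *largest* Jordan block for λ (equivalently, the smallest k with (A − λI)^k v = 0 for every generalised eigenvector v of λ).

  λ = 4: largest Jordan block has size 3, contributing (x − 4)^3

So m_A(x) = (x - 4)^3 = x^3 - 12*x^2 + 48*x - 64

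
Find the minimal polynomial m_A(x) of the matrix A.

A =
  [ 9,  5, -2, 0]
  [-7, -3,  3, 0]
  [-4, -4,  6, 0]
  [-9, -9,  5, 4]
x^3 - 12*x^2 + 48*x - 64

The characteristic polynomial is χ_A(x) = (x - 4)^4, so the eigenvalues are known. The minimal polynomial is
  m_A(x) = Π_λ (x − λ)^{k_λ}
where k_λ is the size of the *largest* Jordan block for λ (equivalently, the smallest k with (A − λI)^k v = 0 for every generalised eigenvector v of λ).

  λ = 4: largest Jordan block has size 3, contributing (x − 4)^3

So m_A(x) = (x - 4)^3 = x^3 - 12*x^2 + 48*x - 64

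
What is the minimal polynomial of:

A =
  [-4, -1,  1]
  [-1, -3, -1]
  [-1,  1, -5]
x^3 + 12*x^2 + 48*x + 64

The characteristic polynomial is χ_A(x) = (x + 4)^3, so the eigenvalues are known. The minimal polynomial is
  m_A(x) = Π_λ (x − λ)^{k_λ}
where k_λ is the size of the *largest* Jordan block for λ (equivalently, the smallest k with (A − λI)^k v = 0 for every generalised eigenvector v of λ).

  λ = -4: largest Jordan block has size 3, contributing (x + 4)^3

So m_A(x) = (x + 4)^3 = x^3 + 12*x^2 + 48*x + 64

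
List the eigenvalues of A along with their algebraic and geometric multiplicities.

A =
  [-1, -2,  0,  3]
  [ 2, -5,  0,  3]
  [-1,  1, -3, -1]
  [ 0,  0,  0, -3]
λ = -3: alg = 4, geom = 2

Step 1 — factor the characteristic polynomial to read off the algebraic multiplicities:
  χ_A(x) = (x + 3)^4

Step 2 — compute geometric multiplicities via the rank-nullity identity g(λ) = n − rank(A − λI):
  rank(A − (-3)·I) = 2, so dim ker(A − (-3)·I) = n − 2 = 2

Summary:
  λ = -3: algebraic multiplicity = 4, geometric multiplicity = 2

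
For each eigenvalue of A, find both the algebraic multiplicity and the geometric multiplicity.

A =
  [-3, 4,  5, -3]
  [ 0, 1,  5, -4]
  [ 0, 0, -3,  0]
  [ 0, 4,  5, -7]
λ = -3: alg = 4, geom = 2

Step 1 — factor the characteristic polynomial to read off the algebraic multiplicities:
  χ_A(x) = (x + 3)^4

Step 2 — compute geometric multiplicities via the rank-nullity identity g(λ) = n − rank(A − λI):
  rank(A − (-3)·I) = 2, so dim ker(A − (-3)·I) = n − 2 = 2

Summary:
  λ = -3: algebraic multiplicity = 4, geometric multiplicity = 2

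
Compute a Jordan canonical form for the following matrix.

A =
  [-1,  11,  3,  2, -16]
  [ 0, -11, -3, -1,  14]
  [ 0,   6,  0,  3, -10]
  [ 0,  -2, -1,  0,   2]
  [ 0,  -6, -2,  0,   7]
J_2(-1) ⊕ J_2(-1) ⊕ J_1(-1)

The characteristic polynomial is
  det(x·I − A) = x^5 + 5*x^4 + 10*x^3 + 10*x^2 + 5*x + 1 = (x + 1)^5

Eigenvalues and multiplicities (the geometric multiplicity of λ is n − rank(A − λI), which equals the number of Jordan blocks for λ):
  λ = -1: algebraic multiplicity = 5, geometric multiplicity = 3

Determining the block sizes for each eigenvalue:
  λ = -1: with am = 5 and gm = 3, the partition is not yet determined (e.g. several partitions of 5 into 3 parts exist). Let N = A − (-1)·I. Computing rank(N^1) = 2, rank(N^2) = 0; the number of blocks of size ≥ j is rank(N^{j−1}) − rank(N^j), giving [3, 2]. So we have 2 block(s) of size 2, 1 block(s) of size 1 → block sizes [2, 2, 1]

Assembling the blocks gives a Jordan form
J =
  [-1,  1,  0,  0,  0]
  [ 0, -1,  0,  0,  0]
  [ 0,  0, -1,  1,  0]
  [ 0,  0,  0, -1,  0]
  [ 0,  0,  0,  0, -1]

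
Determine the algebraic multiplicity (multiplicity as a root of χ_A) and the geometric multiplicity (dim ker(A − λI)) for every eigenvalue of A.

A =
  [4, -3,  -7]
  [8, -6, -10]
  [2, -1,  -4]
λ = -2: alg = 3, geom = 1

Step 1 — factor the characteristic polynomial to read off the algebraic multiplicities:
  χ_A(x) = (x + 2)^3

Step 2 — compute geometric multiplicities via the rank-nullity identity g(λ) = n − rank(A − λI):
  rank(A − (-2)·I) = 2, so dim ker(A − (-2)·I) = n − 2 = 1

Summary:
  λ = -2: algebraic multiplicity = 3, geometric multiplicity = 1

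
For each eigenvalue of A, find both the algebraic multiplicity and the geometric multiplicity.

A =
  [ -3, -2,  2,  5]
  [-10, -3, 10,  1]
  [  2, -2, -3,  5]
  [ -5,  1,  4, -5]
λ = -5: alg = 1, geom = 1; λ = -3: alg = 3, geom = 1

Step 1 — factor the characteristic polynomial to read off the algebraic multiplicities:
  χ_A(x) = (x + 3)^3*(x + 5)

Step 2 — compute geometric multiplicities via the rank-nullity identity g(λ) = n − rank(A − λI):
  rank(A − (-5)·I) = 3, so dim ker(A − (-5)·I) = n − 3 = 1
  rank(A − (-3)·I) = 3, so dim ker(A − (-3)·I) = n − 3 = 1

Summary:
  λ = -5: algebraic multiplicity = 1, geometric multiplicity = 1
  λ = -3: algebraic multiplicity = 3, geometric multiplicity = 1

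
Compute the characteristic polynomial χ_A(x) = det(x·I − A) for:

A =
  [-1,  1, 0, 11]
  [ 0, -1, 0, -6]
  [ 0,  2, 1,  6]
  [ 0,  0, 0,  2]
x^4 - x^3 - 3*x^2 + x + 2

Expanding det(x·I − A) (e.g. by cofactor expansion or by noting that A is similar to its Jordan form J, which has the same characteristic polynomial as A) gives
  χ_A(x) = x^4 - x^3 - 3*x^2 + x + 2
which factors as (x - 2)*(x - 1)*(x + 1)^2. The eigenvalues (with algebraic multiplicities) are λ = -1 with multiplicity 2, λ = 1 with multiplicity 1, λ = 2 with multiplicity 1.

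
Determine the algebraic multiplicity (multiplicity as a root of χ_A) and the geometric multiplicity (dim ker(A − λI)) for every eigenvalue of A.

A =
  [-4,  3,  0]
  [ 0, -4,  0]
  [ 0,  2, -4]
λ = -4: alg = 3, geom = 2

Step 1 — factor the characteristic polynomial to read off the algebraic multiplicities:
  χ_A(x) = (x + 4)^3

Step 2 — compute geometric multiplicities via the rank-nullity identity g(λ) = n − rank(A − λI):
  rank(A − (-4)·I) = 1, so dim ker(A − (-4)·I) = n − 1 = 2

Summary:
  λ = -4: algebraic multiplicity = 3, geometric multiplicity = 2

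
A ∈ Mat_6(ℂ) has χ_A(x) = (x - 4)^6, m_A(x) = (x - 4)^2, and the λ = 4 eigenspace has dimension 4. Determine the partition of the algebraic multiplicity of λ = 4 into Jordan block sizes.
Block sizes for λ = 4: [2, 2, 1, 1]

Step 1 — from the characteristic polynomial, algebraic multiplicity of λ = 4 is 6. From dim ker(A − (4)·I) = 4, there are exactly 4 Jordan blocks for λ = 4.
Step 2 — from the minimal polynomial, the factor (x − 4)^2 tells us the largest block for λ = 4 has size 2.
Step 3 — with total size 6, 4 blocks, and largest block 2, the block sizes (in nonincreasing order) are [2, 2, 1, 1].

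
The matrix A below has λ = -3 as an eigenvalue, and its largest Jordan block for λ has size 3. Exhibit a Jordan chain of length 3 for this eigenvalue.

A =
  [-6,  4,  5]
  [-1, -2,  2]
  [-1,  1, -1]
A Jordan chain for λ = -3 of length 3:
v_1 = (-3, -1, -1)ᵀ
v_2 = (4, 1, 1)ᵀ
v_3 = (0, 1, 0)ᵀ

Let N = A − (-3)·I. We want v_3 with N^3 v_3 = 0 but N^2 v_3 ≠ 0; then v_{j-1} := N · v_j for j = 3, …, 2.

Pick v_3 = (0, 1, 0)ᵀ.
Then v_2 = N · v_3 = (4, 1, 1)ᵀ.
Then v_1 = N · v_2 = (-3, -1, -1)ᵀ.

Sanity check: (A − (-3)·I) v_1 = (0, 0, 0)ᵀ = 0. ✓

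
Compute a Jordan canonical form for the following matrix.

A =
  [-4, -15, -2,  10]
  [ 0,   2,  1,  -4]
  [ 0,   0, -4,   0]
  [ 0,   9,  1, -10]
J_3(-4) ⊕ J_1(-4)

The characteristic polynomial is
  det(x·I − A) = x^4 + 16*x^3 + 96*x^2 + 256*x + 256 = (x + 4)^4

Eigenvalues and multiplicities (the geometric multiplicity of λ is n − rank(A − λI), which equals the number of Jordan blocks for λ):
  λ = -4: algebraic multiplicity = 4, geometric multiplicity = 2

Determining the block sizes for each eigenvalue:
  λ = -4: with am = 4 and gm = 2, the partition is not yet determined (e.g. several partitions of 4 into 2 parts exist). Let N = A − (-4)·I. Computing rank(N^1) = 2, rank(N^2) = 1, rank(N^3) = 0; the number of blocks of size ≥ j is rank(N^{j−1}) − rank(N^j), giving [2, 1, 1]. So we have 1 block(s) of size 3, 1 block(s) of size 1 → block sizes [3, 1]

Assembling the blocks gives a Jordan form
J =
  [-4,  1,  0,  0]
  [ 0, -4,  1,  0]
  [ 0,  0, -4,  0]
  [ 0,  0,  0, -4]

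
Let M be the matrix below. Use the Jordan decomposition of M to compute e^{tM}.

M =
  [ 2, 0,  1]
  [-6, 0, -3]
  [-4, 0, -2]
e^{tM} =
  [2*t + 1, 0, t]
  [-6*t, 1, -3*t]
  [-4*t, 0, 1 - 2*t]

Strategy: write M = P · J · P⁻¹ where J is a Jordan canonical form, so e^{tM} = P · e^{tJ} · P⁻¹, and e^{tJ} can be computed block-by-block.

M has Jordan form
J =
  [0, 1, 0]
  [0, 0, 0]
  [0, 0, 0]
(up to reordering of blocks).

Per-block formulas:
  For a 2×2 Jordan block J_2(0): exp(t · J_2(0)) = e^(0t)·(I + t·N), where N is the 2×2 nilpotent shift.
  For a 1×1 block at λ = 0: exp(t · [0]) = [e^(0t)].

After assembling e^{tJ} and conjugating by P, we get:

e^{tM} =
  [2*t + 1, 0, t]
  [-6*t, 1, -3*t]
  [-4*t, 0, 1 - 2*t]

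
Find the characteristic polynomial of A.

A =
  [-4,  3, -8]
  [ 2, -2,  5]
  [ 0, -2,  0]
x^3 + 6*x^2 + 12*x + 8

Expanding det(x·I − A) (e.g. by cofactor expansion or by noting that A is similar to its Jordan form J, which has the same characteristic polynomial as A) gives
  χ_A(x) = x^3 + 6*x^2 + 12*x + 8
which factors as (x + 2)^3. The eigenvalues (with algebraic multiplicities) are λ = -2 with multiplicity 3.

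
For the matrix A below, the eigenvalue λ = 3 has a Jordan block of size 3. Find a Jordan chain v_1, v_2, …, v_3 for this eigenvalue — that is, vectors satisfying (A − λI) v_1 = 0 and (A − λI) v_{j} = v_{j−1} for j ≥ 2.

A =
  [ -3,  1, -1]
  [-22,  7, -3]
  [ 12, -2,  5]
A Jordan chain for λ = 3 of length 3:
v_1 = (2, 8, -4)ᵀ
v_2 = (-6, -22, 12)ᵀ
v_3 = (1, 0, 0)ᵀ

Let N = A − (3)·I. We want v_3 with N^3 v_3 = 0 but N^2 v_3 ≠ 0; then v_{j-1} := N · v_j for j = 3, …, 2.

Pick v_3 = (1, 0, 0)ᵀ.
Then v_2 = N · v_3 = (-6, -22, 12)ᵀ.
Then v_1 = N · v_2 = (2, 8, -4)ᵀ.

Sanity check: (A − (3)·I) v_1 = (0, 0, 0)ᵀ = 0. ✓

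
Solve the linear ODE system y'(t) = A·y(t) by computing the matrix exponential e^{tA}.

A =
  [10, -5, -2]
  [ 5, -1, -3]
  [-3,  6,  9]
e^{tA} =
  [-3*t^2*exp(6*t)/2 + 4*t*exp(6*t) + exp(6*t), 3*t^2*exp(6*t)/2 - 5*t*exp(6*t), t^2*exp(6*t)/2 - 2*t*exp(6*t)]
  [-3*t^2*exp(6*t) + 5*t*exp(6*t), 3*t^2*exp(6*t) - 7*t*exp(6*t) + exp(6*t), t^2*exp(6*t) - 3*t*exp(6*t)]
  [9*t^2*exp(6*t)/2 - 3*t*exp(6*t), -9*t^2*exp(6*t)/2 + 6*t*exp(6*t), -3*t^2*exp(6*t)/2 + 3*t*exp(6*t) + exp(6*t)]

Strategy: write A = P · J · P⁻¹ where J is a Jordan canonical form, so e^{tA} = P · e^{tJ} · P⁻¹, and e^{tJ} can be computed block-by-block.

A has Jordan form
J =
  [6, 1, 0]
  [0, 6, 1]
  [0, 0, 6]
(up to reordering of blocks).

Per-block formulas:
  For a 3×3 Jordan block J_3(6): exp(t · J_3(6)) = e^(6t)·(I + t·N + (t^2/2)·N^2), where N is the 3×3 nilpotent shift.

After assembling e^{tJ} and conjugating by P, we get:

e^{tA} =
  [-3*t^2*exp(6*t)/2 + 4*t*exp(6*t) + exp(6*t), 3*t^2*exp(6*t)/2 - 5*t*exp(6*t), t^2*exp(6*t)/2 - 2*t*exp(6*t)]
  [-3*t^2*exp(6*t) + 5*t*exp(6*t), 3*t^2*exp(6*t) - 7*t*exp(6*t) + exp(6*t), t^2*exp(6*t) - 3*t*exp(6*t)]
  [9*t^2*exp(6*t)/2 - 3*t*exp(6*t), -9*t^2*exp(6*t)/2 + 6*t*exp(6*t), -3*t^2*exp(6*t)/2 + 3*t*exp(6*t) + exp(6*t)]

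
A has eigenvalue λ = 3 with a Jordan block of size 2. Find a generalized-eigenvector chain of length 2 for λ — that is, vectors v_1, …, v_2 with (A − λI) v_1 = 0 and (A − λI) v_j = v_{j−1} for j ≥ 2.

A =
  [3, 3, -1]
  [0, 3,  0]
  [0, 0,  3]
A Jordan chain for λ = 3 of length 2:
v_1 = (3, 0, 0)ᵀ
v_2 = (0, 1, 0)ᵀ

Let N = A − (3)·I. We want v_2 with N^2 v_2 = 0 but N^1 v_2 ≠ 0; then v_{j-1} := N · v_j for j = 2, …, 2.

Pick v_2 = (0, 1, 0)ᵀ.
Then v_1 = N · v_2 = (3, 0, 0)ᵀ.

Sanity check: (A − (3)·I) v_1 = (0, 0, 0)ᵀ = 0. ✓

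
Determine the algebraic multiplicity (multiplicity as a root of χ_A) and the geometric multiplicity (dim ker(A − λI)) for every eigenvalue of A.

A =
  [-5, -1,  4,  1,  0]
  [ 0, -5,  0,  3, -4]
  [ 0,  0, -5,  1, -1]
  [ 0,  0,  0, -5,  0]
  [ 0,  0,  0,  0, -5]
λ = -5: alg = 5, geom = 2

Step 1 — factor the characteristic polynomial to read off the algebraic multiplicities:
  χ_A(x) = (x + 5)^5

Step 2 — compute geometric multiplicities via the rank-nullity identity g(λ) = n − rank(A − λI):
  rank(A − (-5)·I) = 3, so dim ker(A − (-5)·I) = n − 3 = 2

Summary:
  λ = -5: algebraic multiplicity = 5, geometric multiplicity = 2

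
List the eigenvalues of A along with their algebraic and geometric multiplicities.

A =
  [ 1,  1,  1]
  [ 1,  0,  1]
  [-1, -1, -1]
λ = 0: alg = 3, geom = 1

Step 1 — factor the characteristic polynomial to read off the algebraic multiplicities:
  χ_A(x) = x^3

Step 2 — compute geometric multiplicities via the rank-nullity identity g(λ) = n − rank(A − λI):
  rank(A − (0)·I) = 2, so dim ker(A − (0)·I) = n − 2 = 1

Summary:
  λ = 0: algebraic multiplicity = 3, geometric multiplicity = 1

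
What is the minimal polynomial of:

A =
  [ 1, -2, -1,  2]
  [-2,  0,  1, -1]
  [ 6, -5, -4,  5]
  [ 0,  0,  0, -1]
x^3 + 3*x^2 + 3*x + 1

The characteristic polynomial is χ_A(x) = (x + 1)^4, so the eigenvalues are known. The minimal polynomial is
  m_A(x) = Π_λ (x − λ)^{k_λ}
where k_λ is the size of the *largest* Jordan block for λ (equivalently, the smallest k with (A − λI)^k v = 0 for every generalised eigenvector v of λ).

  λ = -1: largest Jordan block has size 3, contributing (x + 1)^3

So m_A(x) = (x + 1)^3 = x^3 + 3*x^2 + 3*x + 1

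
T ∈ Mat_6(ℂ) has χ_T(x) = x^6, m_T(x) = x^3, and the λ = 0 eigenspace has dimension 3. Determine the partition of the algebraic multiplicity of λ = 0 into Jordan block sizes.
Block sizes for λ = 0: [3, 2, 1]

Step 1 — from the characteristic polynomial, algebraic multiplicity of λ = 0 is 6. From dim ker(T − (0)·I) = 3, there are exactly 3 Jordan blocks for λ = 0.
Step 2 — from the minimal polynomial, the factor (x − 0)^3 tells us the largest block for λ = 0 has size 3.
Step 3 — with total size 6, 3 blocks, and largest block 3, the block sizes (in nonincreasing order) are [3, 2, 1].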